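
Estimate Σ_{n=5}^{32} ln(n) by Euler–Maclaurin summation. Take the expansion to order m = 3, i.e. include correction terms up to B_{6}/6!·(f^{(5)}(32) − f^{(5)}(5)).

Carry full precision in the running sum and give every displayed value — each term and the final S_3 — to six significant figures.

S_3 ≈ 78.3799

∫_5^32 ln(x) dx evaluates to 75.8564.
Boundary: ½(f(5) + f(32)) = ½(1.60944 + 3.46574) = 2.53759.
Integral + boundary = 78.3939.
Order-1 term: 1/12 · (0.0312500 − 0.200000) = -0.0140625.
After k=1: 78.3799.
Order-2 term: −1/720 · (6.10352e-05 − 0.0160000) = 2.21375e-05.
After k=2: 78.3799.
Order-3 term: 1/30240 · (7.15256e-07 − 0.00768000) = -2.53945e-07.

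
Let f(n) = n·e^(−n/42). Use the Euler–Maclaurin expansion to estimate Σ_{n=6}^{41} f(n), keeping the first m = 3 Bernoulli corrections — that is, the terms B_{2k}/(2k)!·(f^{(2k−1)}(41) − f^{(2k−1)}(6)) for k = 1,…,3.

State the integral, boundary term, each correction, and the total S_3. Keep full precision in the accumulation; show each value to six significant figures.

S_3 ≈ 444.560

∫_6^41 x·e^(−x/42) dx evaluates to 434.298.
½[f(6) + f(41)] = ½[5.20127 + 15.4465] = 10.3239.
Integral + boundary = 444.622.
Correction k=1: B_{2}/2! · (f^{(1)}(41) − f^{(1)}(6)) = 1/12 · (0.00897009 − 0.743038) = -0.0611723.
After k=1: 444.560.
Correction k=2: B_{4}/4! · (f^{(3)}(41) − f^{(3)}(6)) = −1/720 · (0.000432232 − 0.00140408) = 1.34979e-06.
After k=2: 444.560.
Correction k=3: B_{6}/6! · (f^{(5)}(41) − f^{(5)}(6)) = 1/30240 · (4.87176e-07 − 1.35314e-06) = -2.86363e-11.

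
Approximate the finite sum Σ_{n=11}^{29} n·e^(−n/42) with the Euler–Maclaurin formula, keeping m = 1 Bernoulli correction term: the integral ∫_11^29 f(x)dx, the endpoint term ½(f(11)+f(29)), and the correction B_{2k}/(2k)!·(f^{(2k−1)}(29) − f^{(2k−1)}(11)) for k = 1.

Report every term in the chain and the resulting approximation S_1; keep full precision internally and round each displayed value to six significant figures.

S_1 ≈ 229.575

∫_11^29 x·e^(−x/42) dx evaluates to 218.107.
½[f(11) + f(29)] = ½[8.46543 + 14.5388] = 11.5021.
Running total after boundary: 229.609.
Order-1 term: 1/12 · (0.155176 − 0.568027) = -0.0344042.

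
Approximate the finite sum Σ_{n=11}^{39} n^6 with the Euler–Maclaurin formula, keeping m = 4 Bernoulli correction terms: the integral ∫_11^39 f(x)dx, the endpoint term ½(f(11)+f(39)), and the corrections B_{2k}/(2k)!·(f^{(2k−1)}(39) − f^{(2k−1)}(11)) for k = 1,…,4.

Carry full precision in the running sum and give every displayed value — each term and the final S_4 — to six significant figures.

S_4 ≈ 2.14069e+10

∫_11^39 x^6 dx evaluates to 1.96016e+10.
Boundary: ½(f(11) + f(39)) = ½(1.77156e+06 + 3.51874e+09) = 1.76026e+09.
Integral + boundary = 2.13619e+10.
Order-1 term: 1/12 · (5.41345e+08 − 966306) = 4.50316e+07.
After k=1: 2.14069e+10.
Order-2 term: −1/720 · (7.11828e+06 − 159720) = -9664.67.
After k=2: 2.14069e+10.
Order-3 term: 1/30240 · (28080.0 − 7920.00) = 0.666667.
After k=3: 2.14069e+10.
Order-4 term: −1/1209600 · (0.00000 − 0.00000) = 0.00000.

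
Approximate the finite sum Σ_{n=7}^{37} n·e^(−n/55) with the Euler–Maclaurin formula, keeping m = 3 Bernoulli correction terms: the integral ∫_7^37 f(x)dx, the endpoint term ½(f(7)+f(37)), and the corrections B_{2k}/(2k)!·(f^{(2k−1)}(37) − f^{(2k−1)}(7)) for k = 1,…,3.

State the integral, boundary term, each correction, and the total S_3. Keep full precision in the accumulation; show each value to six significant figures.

S_3 ≈ 432.762

∫_7^37 x·e^(−x/55) dx evaluates to 420.289.
½[f(7) + f(37)] = ½[6.16345 + 18.8817] = 12.5226.
Integral + boundary = 432.812.
k=1: B_{2}/(2)! × [f^{(1)}(37) − f^{(1)}(7)] = 1/12 × (0.167012 − 0.768431) = -0.0501182.
Partial sum through k=1: 432.762.
k=2: B_{4}/(4)! × [f^{(3)}(37) − f^{(3)}(7)] = −1/720 × (0.000392609 − 0.000836171) = 6.16059e-07.
Partial sum through k=2: 432.762.
k=3: B_{6}/(6)! × [f^{(5)}(37) − f^{(5)}(7)] = 1/30240 × (2.41325e-07 − 4.68865e-07) = -7.52447e-12.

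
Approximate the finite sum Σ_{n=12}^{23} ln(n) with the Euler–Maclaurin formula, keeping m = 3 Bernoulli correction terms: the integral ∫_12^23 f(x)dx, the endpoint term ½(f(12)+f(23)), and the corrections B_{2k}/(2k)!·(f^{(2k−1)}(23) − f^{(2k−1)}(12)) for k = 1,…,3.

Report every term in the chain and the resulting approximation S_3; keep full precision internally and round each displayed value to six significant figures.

∫_12^23 ln(x) dx evaluates to 31.2975.
Endpoint term: (f(12) + f(23))/2 = (2.48491 + 3.13549)/2 = 2.81020.
Running total after boundary: 34.1077.
Correction k=1: B_{2}/2! · (f^{(1)}(23) − f^{(1)}(12)) = 1/12 · (0.0434783 − 0.0833333) = -0.00332126.
Running total after k=1: 34.1044.
Correction k=2: B_{4}/4! · (f^{(3)}(23) − f^{(3)}(12)) = −1/720 · (0.000164379 − 0.00115741) = 1.37921e-06.
Running total after k=2: 34.1044.
Correction k=3: B_{6}/6! · (f^{(5)}(23) − f^{(5)}(12)) = 1/30240 · (3.72883e-06 − 9.64506e-05) = -3.06620e-09.

S_3 ≈ 34.1044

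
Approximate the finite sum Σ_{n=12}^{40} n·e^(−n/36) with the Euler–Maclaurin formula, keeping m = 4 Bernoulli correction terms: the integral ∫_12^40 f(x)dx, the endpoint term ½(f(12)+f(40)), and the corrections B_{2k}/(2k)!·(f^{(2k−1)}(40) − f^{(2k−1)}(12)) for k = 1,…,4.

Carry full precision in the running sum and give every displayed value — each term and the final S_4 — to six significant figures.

Integral: ∫_12^40 x·e^(−x/36) dx = 337.494.
Endpoint term: (f(12) + f(40))/2 = (8.59838 + 13.1677)/2 = 10.8830.
So far: 348.377.
Order-1 term: 1/12 · (-0.0365770 − 0.477688) = -0.0428554.
After k=1: 348.334.
Order-2 term: −1/720 · (0.000479791 − 0.00147434) = 1.38132e-06.
After k=2: 348.334.
Order-3 term: 1/30240 · (7.62195e-07 − 1.99082e-06) = -4.06291e-11.
After k=3: 348.334.
Order-4 term: −1/1209600 · (8.90572e-10 − 2.19447e-09) = 1.07796e-15.

S_4 ≈ 348.334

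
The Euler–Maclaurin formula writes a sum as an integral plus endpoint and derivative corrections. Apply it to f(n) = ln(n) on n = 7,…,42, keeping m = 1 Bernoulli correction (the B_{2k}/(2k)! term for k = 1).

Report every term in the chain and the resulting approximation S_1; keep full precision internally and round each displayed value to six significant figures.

S_1 ≈ 111.193

∫_7^42 ln(x) dx evaluates to 108.361.
Endpoint term: (f(7) + f(42))/2 = (1.94591 + 3.73767)/2 = 2.84179.
So far: 111.203.
k=1: B_{2}/(2)! × [f^{(1)}(42) − f^{(1)}(7)] = 1/12 × (0.0238095 − 0.142857) = -0.00992063.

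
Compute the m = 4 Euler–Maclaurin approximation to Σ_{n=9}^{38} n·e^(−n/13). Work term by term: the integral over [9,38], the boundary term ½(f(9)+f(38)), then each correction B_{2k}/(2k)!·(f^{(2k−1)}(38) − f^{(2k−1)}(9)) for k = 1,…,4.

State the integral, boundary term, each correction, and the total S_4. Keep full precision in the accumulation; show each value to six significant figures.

S_4 ≈ 110.724

The integral term ∫_9^38 x·e^(−x/13) dx = 107.472.
½[f(9) + f(38)] = ½[4.50378 + 2.04318] = 3.27348.
Running total after boundary: 110.745.
k=1: B_{2}/(2)! × [f^{(1)}(38) − f^{(1)}(9)] = 1/12 × (-0.103400 − 0.153975) = -0.0214479.
Running total after k=1: 110.724.
k=2: B_{4}/(4)! × [f^{(3)}(38) − f^{(3)}(9)] = −1/720 × (2.44734e-05 − 0.00683323) = 9.45660e-06.
Running total after k=2: 110.724.
k=3: B_{6}/(6)! × [f^{(5)}(38) − f^{(5)}(9)] = 1/30240 × (3.90995e-06 − 7.54755e-05) = -2.36658e-09.
Running total after k=3: 110.724.
k=4: B_{8}/(8)! × [f^{(7)}(38) − f^{(7)}(9)] = −1/1209600 × (4.54147e-08 − 6.53951e-07) = 5.03089e-13.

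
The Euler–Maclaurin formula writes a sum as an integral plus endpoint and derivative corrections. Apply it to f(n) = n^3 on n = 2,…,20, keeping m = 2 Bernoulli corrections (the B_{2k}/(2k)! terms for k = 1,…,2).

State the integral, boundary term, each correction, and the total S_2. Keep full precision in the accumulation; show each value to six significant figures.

S_2 ≈ 44099.0

The integral term ∫_2^20 x^3 dx = 39996.0.
Boundary: ½(f(2) + f(20)) = ½(8.00000 + 8000.00) = 4004.00.
So far: 44000.0.
Correction k=1: B_{2}/2! · (f^{(1)}(20) − f^{(1)}(2)) = 1/12 · (1200.00 − 12.0000) = 99.0000.
Running total after k=1: 44099.0.
Correction k=2: B_{4}/4! · (f^{(3)}(20) − f^{(3)}(2)) = −1/720 · (6.00000 − 6.00000) = 0.00000.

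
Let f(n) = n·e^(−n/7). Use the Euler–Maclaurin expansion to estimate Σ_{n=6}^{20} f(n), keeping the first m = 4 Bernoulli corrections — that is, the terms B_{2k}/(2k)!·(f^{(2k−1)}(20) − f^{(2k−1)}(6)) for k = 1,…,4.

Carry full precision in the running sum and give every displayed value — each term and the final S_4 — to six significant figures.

∫_6^20 x·e^(−x/7) dx evaluates to 27.7632.
½[f(6) + f(20)] = ½[2.54624 + 1.14865] = 1.84744.
So far: 29.6106.
Correction k=1: B_{2}/2! · (f^{(1)}(20) − f^{(1)}(6)) = 1/12 · (-0.106661 − 0.0606247) = -0.0139404.
Partial sum through k=1: 29.5967.
Correction k=2: B_{4}/4! · (f^{(3)}(20) − f^{(3)}(6)) = −1/720 · (0.000167442 − 0.0185586) = 2.55432e-05.
Partial sum through k=2: 29.5967.
Correction k=3: B_{6}/6! · (f^{(5)}(20) − f^{(5)}(6)) = 1/30240 · (5.12578e-05 − 0.000732243) = -2.25194e-08.
Partial sum through k=3: 29.5967.
Correction k=4: B_{8}/8! · (f^{(7)}(20) − f^{(7)}(6)) = −1/1209600 · (2.02242e-06 − 2.21580e-05) = 1.66464e-11.

S_4 ≈ 29.5967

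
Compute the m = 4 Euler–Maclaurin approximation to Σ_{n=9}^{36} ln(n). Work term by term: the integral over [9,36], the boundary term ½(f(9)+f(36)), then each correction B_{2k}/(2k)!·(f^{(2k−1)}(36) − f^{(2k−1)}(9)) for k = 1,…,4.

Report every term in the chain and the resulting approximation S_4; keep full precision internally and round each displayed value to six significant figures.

S_4 ≈ 85.1151

∫_9^36 ln(x) dx evaluates to 82.2317.
Boundary: ½(f(9) + f(36)) = ½(2.19722 + 3.58352) = 2.89037.
Running total after boundary: 85.1220.
Order-1 term: 1/12 · (0.0277778 − 0.111111) = -0.00694444.
Running total after k=1: 85.1151.
Order-2 term: −1/720 · (4.28669e-05 − 0.00274348) = 3.75086e-06.
Running total after k=2: 85.1151.
Order-3 term: 1/30240 · (3.96916e-07 − 0.000406442) = -1.34274e-08.
Running total after k=3: 85.1151.
Order-4 term: −1/1209600 · (9.18787e-09 − 0.000150534) = 1.24442e-10.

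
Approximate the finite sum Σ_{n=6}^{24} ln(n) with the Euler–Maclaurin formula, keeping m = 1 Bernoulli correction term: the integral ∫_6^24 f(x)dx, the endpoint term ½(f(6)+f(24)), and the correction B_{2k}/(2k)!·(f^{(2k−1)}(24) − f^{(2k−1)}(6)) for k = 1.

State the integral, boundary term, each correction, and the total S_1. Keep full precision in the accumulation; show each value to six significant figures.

∫_6^24 ln(x) dx evaluates to 47.5227.
Endpoint term: (f(6) + f(24))/2 = (1.79176 + 3.17805)/2 = 2.48491.
Running total after boundary: 50.0076.
Order-1 term: 1/12 · (0.0416667 − 0.166667) = -0.0104167.

S_1 ≈ 49.9972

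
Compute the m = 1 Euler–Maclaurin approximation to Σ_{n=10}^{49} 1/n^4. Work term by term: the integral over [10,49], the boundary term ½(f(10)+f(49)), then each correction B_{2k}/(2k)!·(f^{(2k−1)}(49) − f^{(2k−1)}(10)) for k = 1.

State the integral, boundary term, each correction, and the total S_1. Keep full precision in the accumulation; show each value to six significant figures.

Integral: ∫_10^49 1/x^4 dx = 0.000330500.
½[f(10) + f(49)] = ½[0.000100000 + 1.73467e-07] = 5.00867e-05.
So far: 0.000380587.
Correction k=1: B_{2}/2! · (f^{(1)}(49) − f^{(1)}(10)) = 1/12 · (-1.41605e-08 − (-4.00000e-05)) = 3.33215e-06.

S_1 ≈ 0.000383919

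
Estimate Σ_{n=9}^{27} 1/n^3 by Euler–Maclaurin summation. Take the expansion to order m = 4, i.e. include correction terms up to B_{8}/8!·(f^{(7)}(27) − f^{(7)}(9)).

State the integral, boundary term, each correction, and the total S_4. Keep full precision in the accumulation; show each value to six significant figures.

S_4 ≈ 0.00623572

The integral term ∫_9^27 1/x^3 dx = 0.00548697.
Boundary: ½(f(9) + f(27)) = ½(0.00137174 + 5.08053e-05) = 0.000711274.
Running total after boundary: 0.00619824.
Correction k=1: B_{2}/2! · (f^{(1)}(27) − f^{(1)}(9)) = 1/12 · (-5.64503e-06 − (-0.000457247)) = 3.76335e-05.
After k=1: 0.00623588.
Correction k=2: B_{4}/4! · (f^{(3)}(27) − f^{(3)}(9)) = −1/720 · (-1.54870e-07 − (-0.000112901)) = -1.56591e-07.
After k=2: 0.00623572.
Correction k=3: B_{6}/6! · (f^{(5)}(27) − f^{(5)}(9)) = 1/30240 · (-8.92258e-09 − (-5.85410e-05)) = 1.93559e-09.
After k=3: 0.00623572.
Correction k=4: B_{8}/8! · (f^{(7)}(27) − f^{(7)}(9)) = −1/1209600 · (-8.81242e-10 − (-5.20365e-05)) = -4.30189e-11.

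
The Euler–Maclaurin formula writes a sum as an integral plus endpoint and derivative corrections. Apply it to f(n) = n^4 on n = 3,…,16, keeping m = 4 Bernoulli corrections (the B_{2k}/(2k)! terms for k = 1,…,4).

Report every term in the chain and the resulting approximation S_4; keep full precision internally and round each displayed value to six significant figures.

∫_3^16 x^4 dx evaluates to 209667.
Boundary: ½(f(3) + f(16)) = ½(81.0000 + 65536.0) = 32808.5.
Running total after boundary: 242475.
Order-1 term: 1/12 · (16384.0 − 108.000) = 1356.33.
After k=1: 243831.
Order-2 term: −1/720 · (384.000 − 72.0000) = -0.433333.
After k=2: 243831.
Order-3 term: 1/30240 · (0.00000 − 0.00000) = 0.00000.
After k=3: 243831.
Order-4 term: −1/1209600 · (0.00000 − 0.00000) = 0.00000.

S_4 ≈ 243831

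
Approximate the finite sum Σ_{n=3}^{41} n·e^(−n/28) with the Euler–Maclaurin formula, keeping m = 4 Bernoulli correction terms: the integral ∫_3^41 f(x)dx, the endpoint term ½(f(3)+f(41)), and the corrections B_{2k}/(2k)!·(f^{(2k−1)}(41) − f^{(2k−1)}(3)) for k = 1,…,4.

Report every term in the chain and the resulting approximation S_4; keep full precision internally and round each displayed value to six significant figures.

S_4 ≈ 339.059

The integral term ∫_3^41 x·e^(−x/28) dx = 333.047.
½[f(3) + f(41)] = ½[2.69519 + 9.48097] = 6.08808.
Integral + boundary = 339.135.
Correction k=1: B_{2}/2! · (f^{(1)}(41) − f^{(1)}(3)) = 1/12 · (-0.107363 − 0.802140) = -0.0757919.
Partial sum through k=1: 339.059.
Correction k=2: B_{4}/4! · (f^{(3)}(41) − f^{(3)}(3)) = −1/720 · (0.000452963 − 0.00331497) = 3.97501e-06.
Partial sum through k=2: 339.059.
Correction k=3: B_{6}/6! · (f^{(5)}(41) − f^{(5)}(3)) = 1/30240 · (1.33019e-06 − 7.15153e-06) = -1.92505e-10.
Partial sum through k=3: 339.059.
Correction k=4: B_{8}/8! · (f^{(7)}(41) − f^{(7)}(3)) = −1/1209600 · (2.65640e-09 − 1.28505e-08) = 8.42765e-15.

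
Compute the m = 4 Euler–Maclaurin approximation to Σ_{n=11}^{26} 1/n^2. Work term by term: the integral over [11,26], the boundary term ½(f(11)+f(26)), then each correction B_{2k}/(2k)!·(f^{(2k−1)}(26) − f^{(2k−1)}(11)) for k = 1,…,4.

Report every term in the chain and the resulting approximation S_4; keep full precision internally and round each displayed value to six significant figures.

S_4 ≈ 0.0574350

Integral: ∫_11^26 1/x^2 dx = 0.0524476.
Boundary: ½(f(11) + f(26)) = ½(0.00826446 + 0.00147929) = 0.00487188.
Integral + boundary = 0.0573194.
k=1: B_{2}/(2)! × [f^{(1)}(26) − f^{(1)}(11)] = 1/12 × (-0.000113792 − (-0.00150263)) = 0.000115737.
Partial sum through k=1: 0.0574352.
k=2: B_{4}/(4)! × [f^{(3)}(26) − f^{(3)}(11)] = −1/720 × (-2.01997e-06 − (-0.000149021)) = -2.04168e-07.
Partial sum through k=2: 0.0574350.
k=3: B_{6}/(6)! × [f^{(5)}(26) − f^{(5)}(11)] = 1/30240 × (-8.96436e-08 − (-3.69474e-05)) = 1.21884e-09.
Partial sum through k=3: 0.0574350.
k=4: B_{8}/(8)! × [f^{(7)}(26) − f^{(7)}(11)] = −1/1209600 × (-7.42609e-09 − (-1.70996e-05)) = -1.41304e-11.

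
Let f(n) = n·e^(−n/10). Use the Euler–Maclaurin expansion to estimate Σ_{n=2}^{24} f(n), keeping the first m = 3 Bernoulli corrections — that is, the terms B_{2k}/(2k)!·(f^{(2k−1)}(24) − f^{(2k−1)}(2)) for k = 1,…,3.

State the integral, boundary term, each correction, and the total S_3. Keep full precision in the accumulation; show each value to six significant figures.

Integral: ∫_2^24 x·e^(−x/10) dx = 67.4036.
Endpoint term: (f(2) + f(24))/2 = (1.63746 + 2.17723)/2 = 1.90735.
Integral + boundary = 69.3109.
Correction k=1: B_{2}/2! · (f^{(1)}(24) − f^{(1)}(2)) = 1/12 · (-0.127005 − 0.654985) = -0.0651658.
Partial sum through k=1: 69.2458.
Correction k=2: B_{4}/4! · (f^{(3)}(24) − f^{(3)}(2)) = −1/720 · (0.000544308 − 0.0229245) = 3.10835e-05.
Partial sum through k=2: 69.2458.
Correction k=3: B_{6}/6! · (f^{(5)}(24) − f^{(5)}(2)) = 1/30240 · (2.35867e-05 − 0.000392991) = -1.22157e-08.

S_3 ≈ 69.2458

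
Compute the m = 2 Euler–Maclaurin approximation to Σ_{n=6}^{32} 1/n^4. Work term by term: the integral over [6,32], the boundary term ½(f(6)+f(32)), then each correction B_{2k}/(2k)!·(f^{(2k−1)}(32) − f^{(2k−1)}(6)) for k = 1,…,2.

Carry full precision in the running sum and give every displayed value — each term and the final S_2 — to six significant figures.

S_2 ≈ 0.00196158

The integral term ∫_6^32 1/x^4 dx = 0.00153304.
Endpoint term: (f(6) + f(32))/2 = (0.000771605 + 9.53674e-07)/2 = 0.000386279.
So far: 0.00191932.
Order-1 term: 1/12 · (-1.19209e-07 − (-0.000514403)) = 4.28570e-05.
After k=1: 0.00196217.
Order-2 term: −1/720 · (-3.49246e-09 − (-0.000428669)) = -5.95369e-07.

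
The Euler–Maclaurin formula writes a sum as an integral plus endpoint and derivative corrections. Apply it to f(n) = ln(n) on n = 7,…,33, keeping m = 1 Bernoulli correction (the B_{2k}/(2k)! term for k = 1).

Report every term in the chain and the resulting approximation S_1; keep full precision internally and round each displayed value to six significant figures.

S_1 ≈ 78.4752

The integral term ∫_7^33 ln(x) dx = 75.7634.
Endpoint term: (f(7) + f(33))/2 = (1.94591 + 3.49651)/2 = 2.72121.
Integral + boundary = 78.4846.
Order-1 term: 1/12 · (0.0303030 − 0.142857) = -0.00937951.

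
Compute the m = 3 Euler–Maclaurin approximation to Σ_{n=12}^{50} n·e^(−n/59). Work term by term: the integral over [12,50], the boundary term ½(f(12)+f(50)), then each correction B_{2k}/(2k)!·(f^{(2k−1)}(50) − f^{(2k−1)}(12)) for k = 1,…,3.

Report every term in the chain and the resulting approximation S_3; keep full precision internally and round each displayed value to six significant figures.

S_3 ≈ 677.914

The integral term ∫_12^50 x·e^(−x/59) dx = 662.354.
Endpoint term: (f(12) + f(50))/2 = (9.79152 + 21.4251)/2 = 15.6083.
So far: 677.963.
Correction k=1: B_{2}/2! · (f^{(1)}(50) − f^{(1)}(12)) = 1/12 · (0.0653649 − 0.650002) = -0.0487198.
Running total after k=1: 677.914.
Correction k=2: B_{4}/4! · (f^{(3)}(50) − f^{(3)}(12)) = −1/720 · (0.000264973 − 0.000655536) = 5.42449e-07.
Running total after k=2: 677.914.
Correction k=3: B_{6}/6! · (f^{(5)}(50) − f^{(5)}(12)) = 1/30240 · (1.46845e-07 − 3.22995e-07) = -5.82505e-12.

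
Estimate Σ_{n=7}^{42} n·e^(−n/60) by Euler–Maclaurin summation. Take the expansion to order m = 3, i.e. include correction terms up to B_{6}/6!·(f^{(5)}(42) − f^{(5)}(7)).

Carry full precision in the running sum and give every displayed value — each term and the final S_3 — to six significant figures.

∫_7^42 x·e^(−x/60) dx evaluates to 538.223.
Boundary: ½(f(7) + f(42)) = ½(6.22917 + 20.8566) = 13.5429.
Running total after boundary: 551.766.
Correction k=1: B_{2}/2! · (f^{(1)}(42) − f^{(1)}(7)) = 1/12 · (0.148976 − 0.786062) = -0.0530906.
Partial sum through k=1: 551.712.
Correction k=2: B_{4}/4! · (f^{(3)}(42) − f^{(3)}(7)) = −1/720 · (0.000317263 − 0.000712729) = 5.49259e-07.
Partial sum through k=2: 551.712.
Correction k=3: B_{6}/6! · (f^{(5)}(42) − f^{(5)}(7)) = 1/30240 · (1.64762e-07 − 3.35308e-07) = -5.63974e-12.

S_3 ≈ 551.712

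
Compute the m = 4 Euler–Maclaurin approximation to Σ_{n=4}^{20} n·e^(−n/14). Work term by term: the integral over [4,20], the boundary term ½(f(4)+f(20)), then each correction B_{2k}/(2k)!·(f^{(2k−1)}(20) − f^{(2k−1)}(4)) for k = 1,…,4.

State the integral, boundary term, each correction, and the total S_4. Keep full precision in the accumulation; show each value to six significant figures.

S_4 ≈ 79.1446

∫_4^20 x·e^(−x/14) dx evaluates to 75.2984.
½[f(4) + f(20)] = ½[3.00591 + 4.79302] = 3.89946.
Integral + boundary = 79.1978.
Correction k=1: B_{2}/2! · (f^{(1)}(20) − f^{(1)}(4)) = 1/12 · (-0.102708 − 0.536769) = -0.0532898.
Running total after k=1: 79.1446.
Correction k=2: B_{4}/4! · (f^{(3)}(20) − f^{(3)}(4)) = −1/720 · (0.00192140 − 0.0104068) = 1.17852e-05.
Running total after k=2: 79.1446.
Correction k=3: B_{6}/6! · (f^{(5)}(20) − f^{(5)}(4)) = 1/30240 · (2.22797e-05 − 9.22188e-05) = -2.31280e-09.
Running total after k=3: 79.1446.
Correction k=4: B_{8}/8! · (f^{(7)}(20) − f^{(7)}(4)) = −1/1209600 · (1.77328e-07 − 6.70112e-07) = 4.07394e-13.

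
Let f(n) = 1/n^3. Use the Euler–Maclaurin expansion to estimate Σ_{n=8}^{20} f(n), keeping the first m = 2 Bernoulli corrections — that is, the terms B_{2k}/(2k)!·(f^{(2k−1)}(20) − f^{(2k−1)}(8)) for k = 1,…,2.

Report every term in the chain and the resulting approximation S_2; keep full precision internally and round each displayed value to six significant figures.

S_2 ≈ 0.00766072

Integral: ∫_8^20 1/x^3 dx = 0.00656250.
Boundary: ½(f(8) + f(20)) = ½(0.00195312 + 0.000125000) = 0.00103906.
Integral + boundary = 0.00760156.
k=1: B_{2}/(2)! × [f^{(1)}(20) − f^{(1)}(8)] = 1/12 × (-1.87500e-05 − (-0.000732422)) = 5.94727e-05.
After k=1: 0.00766104.
k=2: B_{4}/(4)! × [f^{(3)}(20) − f^{(3)}(8)] = −1/720 × (-9.37500e-07 − (-0.000228882)) = -3.16589e-07.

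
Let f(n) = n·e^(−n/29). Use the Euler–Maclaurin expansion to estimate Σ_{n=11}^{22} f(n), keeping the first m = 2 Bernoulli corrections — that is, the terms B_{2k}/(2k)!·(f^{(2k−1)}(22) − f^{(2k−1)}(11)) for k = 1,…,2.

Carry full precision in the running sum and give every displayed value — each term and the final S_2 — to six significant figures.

S_2 ≈ 110.082

Integral: ∫_11^22 x·e^(−x/29) dx = 101.193.
Boundary: ½(f(11) + f(22)) = ½(7.52767 + 10.3029) = 8.91526.
Running total after boundary: 110.108.
Correction k=1: B_{2}/2! · (f^{(1)}(22) − f^{(1)}(11)) = 1/12 · (0.113041 − 0.424759) = -0.0259765.
After k=1: 110.082.
Correction k=2: B_{4}/4! · (f^{(3)}(22) − f^{(3)}(11)) = −1/720 · (0.00124811 − 0.00213249) = 1.22830e-06.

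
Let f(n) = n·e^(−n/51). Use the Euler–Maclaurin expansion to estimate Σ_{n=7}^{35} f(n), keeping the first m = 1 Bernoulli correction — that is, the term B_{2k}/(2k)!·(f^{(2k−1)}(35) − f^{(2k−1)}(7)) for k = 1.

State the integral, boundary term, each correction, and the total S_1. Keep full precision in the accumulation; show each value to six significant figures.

S_1 ≈ 382.319

Integral: ∫_7^35 x·e^(−x/51) dx = 370.507.
Endpoint term: (f(7) + f(35))/2 = (6.10224 + 17.6207)/2 = 11.8615.
Running total after boundary: 382.368.
k=1: B_{2}/(2)! × [f^{(1)}(35) − f^{(1)}(7)] = 1/12 × (0.157945 − 0.752096) = -0.0495126.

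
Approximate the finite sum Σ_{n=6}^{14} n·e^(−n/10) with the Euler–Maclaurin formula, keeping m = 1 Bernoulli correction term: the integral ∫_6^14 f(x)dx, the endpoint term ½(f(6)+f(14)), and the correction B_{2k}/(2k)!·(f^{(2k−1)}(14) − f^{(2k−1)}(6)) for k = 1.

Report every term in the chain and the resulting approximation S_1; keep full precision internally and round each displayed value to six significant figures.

The integral term ∫_6^14 x·e^(−x/10) dx = 28.6266.
Endpoint term: (f(6) + f(14))/2 = (3.29287 + 3.45236)/2 = 3.37261.
Running total after boundary: 31.9992.
k=1: B_{2}/(2)! × [f^{(1)}(14) − f^{(1)}(6)] = 1/12 × (-0.0986388 − 0.219525) = -0.0265136.

S_1 ≈ 31.9727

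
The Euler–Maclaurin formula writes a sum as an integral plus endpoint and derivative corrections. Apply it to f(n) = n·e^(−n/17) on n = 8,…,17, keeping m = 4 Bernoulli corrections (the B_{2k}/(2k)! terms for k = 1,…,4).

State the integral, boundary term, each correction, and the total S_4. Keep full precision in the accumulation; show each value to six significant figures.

Integral: ∫_8^17 x·e^(−x/17) dx = 52.8354.
Endpoint term: (f(8) + f(17))/2 = (4.99708 + 6.25395)/2 = 5.62551.
Integral + boundary = 58.4610.
k=1: B_{2}/(2)! × [f^{(1)}(17) − f^{(1)}(8)] = 1/12 × (0.00000 − 0.330689) = -0.0275574.
Running total after k=1: 58.4334.
k=2: B_{4}/(4)! × [f^{(3)}(17) − f^{(3)}(8)] = −1/720 × (0.00254588 − 0.00546698) = 4.05709e-06.
Running total after k=2: 58.4334.
k=3: B_{6}/(6)! × [f^{(5)}(17) − f^{(5)}(8)] = 1/30240 × (1.76185e-05 − 3.38744e-05) = -5.37563e-10.
Running total after k=3: 58.4334.
k=4: B_{8}/(8)! × [f^{(7)}(17) − f^{(7)}(8)] = −1/1209600 × (9.14457e-08 − 1.68969e-07) = 6.40899e-14.

S_4 ≈ 58.4334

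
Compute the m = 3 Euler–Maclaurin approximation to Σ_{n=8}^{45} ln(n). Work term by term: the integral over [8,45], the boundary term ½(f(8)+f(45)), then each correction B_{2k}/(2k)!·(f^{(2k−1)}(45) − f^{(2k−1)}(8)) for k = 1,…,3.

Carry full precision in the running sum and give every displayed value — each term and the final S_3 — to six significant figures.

The integral term ∫_8^45 ln(x) dx = 117.664.
Boundary: ½(f(8) + f(45)) = ½(2.07944 + 3.80666) = 2.94305.
Integral + boundary = 120.607.
Order-1 term: 1/12 · (0.0222222 − 0.125000) = -0.00856481.
After k=1: 120.599.
Order-2 term: −1/720 · (2.19479e-05 − 0.00390625) = 5.39486e-06.
After k=2: 120.599.
Order-3 term: 1/30240 · (1.30061e-07 − 0.000732422) = -2.42160e-08.

S_3 ≈ 120.599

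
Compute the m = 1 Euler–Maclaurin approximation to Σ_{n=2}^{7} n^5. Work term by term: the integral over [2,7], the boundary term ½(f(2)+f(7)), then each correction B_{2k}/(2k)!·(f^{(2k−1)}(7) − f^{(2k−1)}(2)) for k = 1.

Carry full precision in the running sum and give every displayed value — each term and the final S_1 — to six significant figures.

S_1 ≈ 29010.8

∫_2^7 x^5 dx evaluates to 19597.5.
Endpoint term: (f(2) + f(7))/2 = (32.0000 + 16807.0)/2 = 8419.50.
Running total after boundary: 28017.0.
Order-1 term: 1/12 · (12005.0 − 80.0000) = 993.750.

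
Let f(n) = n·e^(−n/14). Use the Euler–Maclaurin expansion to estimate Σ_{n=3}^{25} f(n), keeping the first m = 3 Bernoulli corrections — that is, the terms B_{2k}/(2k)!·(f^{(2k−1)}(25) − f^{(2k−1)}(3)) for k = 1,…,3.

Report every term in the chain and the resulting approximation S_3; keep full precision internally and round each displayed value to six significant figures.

S_3 ≈ 103.785

Integral: ∫_3^25 x·e^(−x/14) dx = 100.542.
½[f(3) + f(25)] = ½[2.42135 + 4.19193] = 3.30664.
Running total after boundary: 103.849.
Correction k=1: B_{2}/2! · (f^{(1)}(25) − f^{(1)}(3)) = 1/12 · (-0.131746 − 0.634164) = -0.0638259.
Running total after k=1: 103.785.
Correction k=2: B_{4}/4! · (f^{(3)}(25) − f^{(3)}(3)) = −1/720 · (0.00103882 − 0.0114714) = 1.44897e-05.
Running total after k=2: 103.785.
Correction k=3: B_{6}/6! · (f^{(5)}(25) − f^{(5)}(3)) = 1/30240 · (1.40296e-05 − 0.000100548) = -2.86104e-09.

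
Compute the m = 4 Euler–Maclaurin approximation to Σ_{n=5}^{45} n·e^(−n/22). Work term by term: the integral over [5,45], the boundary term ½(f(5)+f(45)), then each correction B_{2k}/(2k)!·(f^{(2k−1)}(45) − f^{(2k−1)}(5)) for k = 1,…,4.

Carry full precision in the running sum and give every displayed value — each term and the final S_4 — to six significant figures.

S_4 ≈ 287.461

Integral: ∫_5^45 x·e^(−x/22) dx = 282.622.
½[f(5) + f(45)] = ½[3.98352 + 5.81946] = 4.90149.
Running total after boundary: 287.524.
Order-1 term: 1/12 · (-0.135200 − 0.615634) = -0.0625695.
Partial sum through k=1: 287.461.
Order-2 term: −1/720 · (0.000255048 − 0.00456414) = 5.98484e-06.
Partial sum through k=2: 287.461.
Order-3 term: 1/30240 · (1.63106e-06 − 1.62320e-05) = -4.82836e-10.
Partial sum through k=3: 287.461.
Order-4 term: −1/1209600 · (5.65117e-09 − 4.75909e-08) = 3.46724e-14.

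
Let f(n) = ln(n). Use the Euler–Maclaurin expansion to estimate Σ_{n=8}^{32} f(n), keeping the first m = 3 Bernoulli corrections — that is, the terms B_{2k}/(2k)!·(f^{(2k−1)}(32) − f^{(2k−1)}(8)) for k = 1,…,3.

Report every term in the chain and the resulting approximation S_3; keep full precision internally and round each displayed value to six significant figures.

S_3 ≈ 73.0328

The integral term ∫_8^32 ln(x) dx = 70.2680.
½[f(8) + f(32)] = ½[2.07944 + 3.46574] = 2.77259.
Integral + boundary = 73.0406.
Order-1 term: 1/12 · (0.0312500 − 0.125000) = -0.00781250.
Running total after k=1: 73.0328.
Order-2 term: −1/720 · (6.10352e-05 − 0.00390625) = 5.34058e-06.
Running total after k=2: 73.0328.
Order-3 term: 1/30240 · (7.15256e-07 − 0.000732422) = -2.41966e-08.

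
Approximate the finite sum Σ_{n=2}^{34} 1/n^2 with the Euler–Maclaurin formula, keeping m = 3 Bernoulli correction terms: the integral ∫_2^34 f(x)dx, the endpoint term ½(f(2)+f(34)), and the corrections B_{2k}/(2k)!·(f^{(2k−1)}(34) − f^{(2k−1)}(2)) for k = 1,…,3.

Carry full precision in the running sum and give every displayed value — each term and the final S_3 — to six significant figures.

S_3 ≈ 0.615994

Integral: ∫_2^34 1/x^2 dx = 0.470588.
Endpoint term: (f(2) + f(34))/2 = (0.250000 + 0.000865052)/2 = 0.125433.
Integral + boundary = 0.596021.
Order-1 term: 1/12 · (-5.08854e-05 − (-0.250000)) = 0.0208291.
Running total after k=1: 0.616850.
Order-2 term: −1/720 · (-5.28222e-07 − (-0.750000)) = -0.00104167.
Running total after k=2: 0.615808.
Order-3 term: 1/30240 · (-1.37082e-08 − (-5.62500)) = 0.000186012.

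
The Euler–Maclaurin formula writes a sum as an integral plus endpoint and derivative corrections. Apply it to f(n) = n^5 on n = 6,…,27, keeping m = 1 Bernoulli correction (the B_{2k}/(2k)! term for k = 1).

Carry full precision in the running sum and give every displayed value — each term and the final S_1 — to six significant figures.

S_1 ≈ 7.19615e+07

The integral term ∫_6^27 x^5 dx = 6.45623e+07.
Boundary: ½(f(6) + f(27)) = ½(7776.00 + 1.43489e+07) = 7.17834e+06.
Running total after boundary: 7.17406e+07.
Correction k=1: B_{2}/2! · (f^{(1)}(27) − f^{(1)}(6)) = 1/12 · (2.65720e+06 − 6480.00) = 220894.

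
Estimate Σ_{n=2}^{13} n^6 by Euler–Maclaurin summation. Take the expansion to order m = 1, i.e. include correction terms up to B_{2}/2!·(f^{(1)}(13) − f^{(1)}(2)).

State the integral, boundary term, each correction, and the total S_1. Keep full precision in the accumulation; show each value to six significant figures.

S_1 ≈ 1.15631e+07

∫_2^13 x^6 dx evaluates to 8.96406e+06.
½[f(2) + f(13)] = ½[64.0000 + 4.82681e+06] = 2.41344e+06.
Running total after boundary: 1.13775e+07.
Order-1 term: 1/12 · (2.22776e+06 − 192.000) = 185630.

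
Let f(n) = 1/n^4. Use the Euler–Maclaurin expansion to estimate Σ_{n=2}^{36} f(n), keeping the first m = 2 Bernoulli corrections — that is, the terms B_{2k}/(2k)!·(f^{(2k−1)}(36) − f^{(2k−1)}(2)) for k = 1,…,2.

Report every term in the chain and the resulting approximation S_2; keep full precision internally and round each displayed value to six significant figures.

∫_2^36 1/x^4 dx evaluates to 0.0416595.
Boundary: ½(f(2) + f(36)) = ½(0.0625000 + 5.95374e-07) = 0.0312503.
Running total after boundary: 0.0729098.
Correction k=1: B_{2}/2! · (f^{(1)}(36) − f^{(1)}(2)) = 1/12 · (-6.61527e-08 − (-0.125000)) = 0.0104167.
Running total after k=1: 0.0833265.
Correction k=2: B_{4}/4! · (f^{(3)}(36) − f^{(3)}(2)) = −1/720 · (-1.53131e-09 − (-0.937500)) = -0.00130208.

S_2 ≈ 0.0820244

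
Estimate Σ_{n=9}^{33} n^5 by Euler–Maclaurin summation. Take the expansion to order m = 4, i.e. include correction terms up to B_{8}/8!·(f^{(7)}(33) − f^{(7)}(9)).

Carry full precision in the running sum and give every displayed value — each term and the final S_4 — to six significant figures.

S_4 ≈ 2.35245e+08

Integral: ∫_9^33 x^5 dx = 2.15156e+08.
Boundary: ½(f(9) + f(33)) = ½(59049.0 + 3.91354e+07) = 1.95972e+07.
Integral + boundary = 2.34753e+08.
Correction k=1: B_{2}/2! · (f^{(1)}(33) − f^{(1)}(9)) = 1/12 · (5.92960e+06 − 32805.0) = 491400.
After k=1: 2.35245e+08.
Correction k=2: B_{4}/4! · (f^{(3)}(33) − f^{(3)}(9)) = −1/720 · (65340.0 − 4860.00) = -84.0000.
After k=2: 2.35245e+08.
Correction k=3: B_{6}/6! · (f^{(5)}(33) − f^{(5)}(9)) = 1/30240 · (120.000 − 120.000) = 0.00000.
After k=3: 2.35245e+08.
Correction k=4: B_{8}/8! · (f^{(7)}(33) − f^{(7)}(9)) = −1/1209600 · (0.00000 − 0.00000) = 0.00000.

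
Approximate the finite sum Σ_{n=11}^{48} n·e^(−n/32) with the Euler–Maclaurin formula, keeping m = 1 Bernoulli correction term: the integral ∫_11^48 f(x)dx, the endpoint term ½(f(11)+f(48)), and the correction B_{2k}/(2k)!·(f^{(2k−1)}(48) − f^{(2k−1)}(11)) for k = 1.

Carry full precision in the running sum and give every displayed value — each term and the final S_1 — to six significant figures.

The integral term ∫_11^48 x·e^(−x/32) dx = 404.517.
Endpoint term: (f(11) + f(48))/2 = (7.80017 + 10.7102)/2 = 9.25521.
So far: 413.772.
k=1: B_{2}/(2)! × [f^{(1)}(48) − f^{(1)}(11)] = 1/12 × (-0.111565 − 0.465351) = -0.0480763.

S_1 ≈ 413.724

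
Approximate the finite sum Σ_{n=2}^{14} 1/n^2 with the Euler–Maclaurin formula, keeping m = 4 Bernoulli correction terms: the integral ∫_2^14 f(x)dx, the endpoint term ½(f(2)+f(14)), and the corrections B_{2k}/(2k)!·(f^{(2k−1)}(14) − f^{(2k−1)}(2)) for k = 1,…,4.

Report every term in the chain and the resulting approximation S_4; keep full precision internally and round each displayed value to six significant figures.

S_4 ≈ 0.575974

Integral: ∫_2^14 1/x^2 dx = 0.428571.
Endpoint term: (f(2) + f(14))/2 = (0.250000 + 0.00510204)/2 = 0.127551.
Running total after boundary: 0.556122.
Correction k=1: B_{2}/2! · (f^{(1)}(14) − f^{(1)}(2)) = 1/12 · (-0.000728863 − (-0.250000)) = 0.0207726.
Running total after k=1: 0.576895.
Correction k=2: B_{4}/4! · (f^{(3)}(14) − f^{(3)}(2)) = −1/720 · (-4.46243e-05 − (-0.750000)) = -0.00104160.
Running total after k=2: 0.575853.
Correction k=3: B_{6}/6! · (f^{(5)}(14) − f^{(5)}(2)) = 1/30240 · (-6.83024e-06 − (-5.62500)) = 0.000186012.
Running total after k=3: 0.576039.
Correction k=4: B_{8}/8! · (f^{(7)}(14) − f^{(7)}(2)) = −1/1209600 · (-1.95150e-06 − (-78.7500)) = -6.51042e-05.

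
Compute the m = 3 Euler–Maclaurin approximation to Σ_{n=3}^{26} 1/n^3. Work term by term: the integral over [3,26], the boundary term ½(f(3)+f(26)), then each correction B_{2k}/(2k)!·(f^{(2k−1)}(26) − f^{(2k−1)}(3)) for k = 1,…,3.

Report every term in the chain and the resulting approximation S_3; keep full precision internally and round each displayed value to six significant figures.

S_3 ≈ 0.0763471

The integral term ∫_3^26 1/x^3 dx = 0.0548159.
Endpoint term: (f(3) + f(26))/2 = (0.0370370 + 5.68958e-05)/2 = 0.0185470.
Running total after boundary: 0.0733629.
Correction k=1: B_{2}/2! · (f^{(1)}(26) − f^{(1)}(3)) = 1/12 · (-6.56490e-06 − (-0.0370370)) = 0.00308587.
After k=1: 0.0764487.
Correction k=2: B_{4}/4! · (f^{(3)}(26) − f^{(3)}(3)) = −1/720 · (-1.94228e-07 − (-0.0823045)) = -0.000114312.
After k=2: 0.0763344.
Correction k=3: B_{6}/6! · (f^{(5)}(26) − f^{(5)}(3)) = 1/30240 · (-1.20674e-08 − (-0.384088)) = 1.27013e-05.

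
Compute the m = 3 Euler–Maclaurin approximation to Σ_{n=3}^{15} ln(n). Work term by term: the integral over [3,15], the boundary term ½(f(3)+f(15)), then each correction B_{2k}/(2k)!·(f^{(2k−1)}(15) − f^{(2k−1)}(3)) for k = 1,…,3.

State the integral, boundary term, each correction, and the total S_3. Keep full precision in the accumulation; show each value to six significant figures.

S_3 ≈ 27.2061

∫_3^15 ln(x) dx evaluates to 25.3249.
Boundary: ½(f(3) + f(15)) = ½(1.09861 + 2.70805) = 1.90333.
Integral + boundary = 27.2282.
Order-1 term: 1/12 · (0.0666667 − 0.333333) = -0.0222222.
Running total after k=1: 27.2060.
Order-2 term: −1/720 · (0.000592593 − 0.0740741) = 0.000102058.
Running total after k=2: 27.2061.
Order-3 term: 1/30240 · (3.16049e-05 − 0.0987654) = -3.26501e-06.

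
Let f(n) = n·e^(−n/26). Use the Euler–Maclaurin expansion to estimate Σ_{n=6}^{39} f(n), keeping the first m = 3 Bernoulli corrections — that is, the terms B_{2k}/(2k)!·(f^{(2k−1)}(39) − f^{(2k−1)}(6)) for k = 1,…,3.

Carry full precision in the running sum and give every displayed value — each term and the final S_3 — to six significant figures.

S_3 ≈ 290.126

∫_6^39 x·e^(−x/26) dx evaluates to 283.454.
½[f(6) + f(39)] = ½[4.76354 + 8.70208] = 6.73281.
Integral + boundary = 290.186.
Order-1 term: 1/12 · (-0.111565 − 0.610710) = -0.0601896.
Partial sum through k=1: 290.126.
Order-2 term: −1/720 · (0.000495111 − 0.00325230) = 3.82943e-06.
Partial sum through k=2: 290.126.
Order-3 term: 1/30240 · (1.70896e-06 − 8.28578e-06) = -2.17487e-10.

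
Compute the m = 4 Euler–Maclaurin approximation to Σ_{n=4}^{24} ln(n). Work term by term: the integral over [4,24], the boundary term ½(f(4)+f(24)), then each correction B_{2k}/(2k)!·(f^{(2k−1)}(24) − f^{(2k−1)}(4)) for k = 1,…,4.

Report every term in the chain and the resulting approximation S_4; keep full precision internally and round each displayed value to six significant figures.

S_4 ≈ 52.9930

∫_4^24 ln(x) dx evaluates to 50.7281.
½[f(4) + f(24)] = ½[1.38629 + 3.17805] = 2.28217.
Running total after boundary: 53.0103.
Order-1 term: 1/12 · (0.0416667 − 0.250000) = -0.0173611.
After k=1: 52.9929.
Order-2 term: −1/720 · (0.000144676 − 0.0312500) = 4.32018e-05.
After k=2: 52.9930.
Order-3 term: 1/30240 · (3.01408e-06 − 0.0234375) = -7.74950e-07.
After k=3: 52.9930.
Order-4 term: −1/1209600 · (1.56983e-07 − 0.0439453) = 3.63303e-08.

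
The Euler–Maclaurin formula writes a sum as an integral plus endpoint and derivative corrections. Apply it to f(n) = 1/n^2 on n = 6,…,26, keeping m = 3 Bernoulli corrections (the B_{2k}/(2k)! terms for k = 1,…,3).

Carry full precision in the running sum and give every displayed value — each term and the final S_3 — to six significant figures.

S_3 ≈ 0.143592

Integral: ∫_6^26 1/x^2 dx = 0.128205.
Endpoint term: (f(6) + f(26))/2 = (0.0277778 + 0.00147929)/2 = 0.0146285.
Integral + boundary = 0.142834.
Correction k=1: B_{2}/2! · (f^{(1)}(26) − f^{(1)}(6)) = 1/12 · (-0.000113792 − (-0.00925926)) = 0.000762122.
Running total after k=1: 0.143596.
Correction k=2: B_{4}/4! · (f^{(3)}(26) − f^{(3)}(6)) = −1/720 · (-2.01997e-06 − (-0.00308642)) = -4.28389e-06.
Running total after k=2: 0.143592.
Correction k=3: B_{6}/6! · (f^{(5)}(26) − f^{(5)}(6)) = 1/30240 · (-8.96436e-08 − (-0.00257202)) = 8.50505e-08.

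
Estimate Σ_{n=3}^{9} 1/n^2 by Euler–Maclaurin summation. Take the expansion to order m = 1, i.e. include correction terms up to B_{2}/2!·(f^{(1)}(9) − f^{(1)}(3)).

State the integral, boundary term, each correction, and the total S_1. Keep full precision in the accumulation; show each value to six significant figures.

S_1 ≈ 0.289895

The integral term ∫_3^9 1/x^2 dx = 0.222222.
½[f(3) + f(9)] = ½[0.111111 + 0.0123457] = 0.0617284.
Running total after boundary: 0.283951.
Correction k=1: B_{2}/2! · (f^{(1)}(9) − f^{(1)}(3)) = 1/12 · (-0.00274348 − (-0.0740741)) = 0.00594422.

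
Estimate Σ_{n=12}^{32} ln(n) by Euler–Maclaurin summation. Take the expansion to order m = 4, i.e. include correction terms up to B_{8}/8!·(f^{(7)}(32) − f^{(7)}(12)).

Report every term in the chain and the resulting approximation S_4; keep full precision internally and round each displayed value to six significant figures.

∫_12^32 ln(x) dx evaluates to 61.0847.
Boundary: ½(f(12) + f(32)) = ½(2.48491 + 3.46574) = 2.97532.
So far: 64.0600.
Order-1 term: 1/12 · (0.0312500 − 0.0833333) = -0.00434028.
Running total after k=1: 64.0557.
Order-2 term: −1/720 · (6.10352e-05 − 0.00115741) = 1.52274e-06.
Running total after k=2: 64.0557.
Order-3 term: 1/30240 · (7.15256e-07 − 9.64506e-05) = -3.16585e-09.
Running total after k=3: 64.0557.
Order-4 term: −1/1209600 · (2.09548e-08 − 2.00939e-05) = 1.65947e-11.

S_4 ≈ 64.0557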